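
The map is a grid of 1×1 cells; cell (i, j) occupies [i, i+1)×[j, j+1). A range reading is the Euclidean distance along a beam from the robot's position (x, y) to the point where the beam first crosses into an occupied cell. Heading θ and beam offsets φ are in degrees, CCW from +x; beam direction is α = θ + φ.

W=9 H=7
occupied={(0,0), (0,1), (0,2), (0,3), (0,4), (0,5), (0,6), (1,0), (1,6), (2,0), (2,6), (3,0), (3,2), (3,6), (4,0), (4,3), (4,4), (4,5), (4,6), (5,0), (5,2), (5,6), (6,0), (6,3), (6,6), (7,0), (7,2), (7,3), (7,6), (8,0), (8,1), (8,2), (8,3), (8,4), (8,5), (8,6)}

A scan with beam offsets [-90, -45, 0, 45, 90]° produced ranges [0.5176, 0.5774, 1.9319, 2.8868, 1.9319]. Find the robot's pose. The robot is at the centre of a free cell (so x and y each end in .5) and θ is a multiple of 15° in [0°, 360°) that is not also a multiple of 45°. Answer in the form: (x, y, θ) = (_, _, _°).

Candidates: 27 free-cell centres × 16 headings = 432 poses. Raycast each; keep the one whose scan matches to 4 dp.
  (2.5, 5.5, 150°): beam 1 = 0.5774 ≠ 0.5176 ✗
  (6.5, 4.5, 195°): beam 1 = 1.5529 ≠ 0.5176 ✗
  (3.5, 3.5, 150°): beam 1 = 1.0000 ≠ 0.5176 ✗
  (5.5, 5.5, 105°): beam 1 = 1.9319 ≠ 0.5176 ✗
  …
  (1.5, 3.5, 255°): r_1=0.5176, r_2=0.5774, r_3=1.9319, r_4=2.8868, r_5=1.9319 — all match ✓
Only this pose fits every beam.

(x, y, θ) = (1.5, 3.5, 255°)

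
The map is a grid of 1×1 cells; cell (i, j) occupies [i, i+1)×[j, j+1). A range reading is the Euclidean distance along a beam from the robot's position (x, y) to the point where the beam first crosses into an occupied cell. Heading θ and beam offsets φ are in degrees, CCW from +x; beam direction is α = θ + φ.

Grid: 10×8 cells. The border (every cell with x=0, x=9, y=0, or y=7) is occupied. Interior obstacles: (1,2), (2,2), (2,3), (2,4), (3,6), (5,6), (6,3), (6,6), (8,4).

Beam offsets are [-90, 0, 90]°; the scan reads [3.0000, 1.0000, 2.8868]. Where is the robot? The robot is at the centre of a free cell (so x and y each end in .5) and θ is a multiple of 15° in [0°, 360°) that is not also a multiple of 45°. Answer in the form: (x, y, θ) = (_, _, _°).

(x, y, θ) = (5.5, 2.5, 60°)

Candidates: 39 free-cell centres × 16 headings = 624 poses. Raycast each; keep the one whose scan matches to 4 dp.
  (3.5, 2.5, 75°): beam 1 = 5.6940 ≠ 3.0000 ✗
  (8.5, 1.5, 300°): beam 1 = 1.0000 ≠ 3.0000 ✗
  (7.5, 3.5, 75°): beam 1 = 1.5529 ≠ 3.0000 ✗
  …
  (5.5, 2.5, 60°): r_1=3.0000, r_2=1.0000, r_3=2.8868 — all match ✓
No second candidate reproduces the full scan.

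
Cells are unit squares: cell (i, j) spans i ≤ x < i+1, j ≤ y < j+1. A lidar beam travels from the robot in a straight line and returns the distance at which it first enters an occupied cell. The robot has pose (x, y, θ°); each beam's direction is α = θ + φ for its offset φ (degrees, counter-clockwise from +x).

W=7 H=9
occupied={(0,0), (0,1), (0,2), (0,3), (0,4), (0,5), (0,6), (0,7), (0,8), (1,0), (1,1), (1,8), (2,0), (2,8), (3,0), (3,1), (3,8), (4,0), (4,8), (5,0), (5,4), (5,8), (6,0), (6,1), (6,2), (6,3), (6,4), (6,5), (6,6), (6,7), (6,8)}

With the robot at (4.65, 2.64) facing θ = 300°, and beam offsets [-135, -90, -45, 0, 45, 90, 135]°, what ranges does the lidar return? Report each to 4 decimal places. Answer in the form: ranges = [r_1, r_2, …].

ranges = [3.7788, 1.2800, 1.6979, 1.8937, 1.3976, 1.5588, 1.4080]

beam 1: φ=-135°, α=165°
  dir = (cos 165°, sin 165°) = (-0.9659, 0.2588); from cell (4,2)
  next x-line at t=0.6729, next y-line at t=1.3909; Δt_x=1.0353, Δt_y=3.8637
    x: enter (3,2) at t=0.6729
    y: enter (3,3) at t=1.3909
    x: enter (2,3) at t=1.7082
    x: enter (1,3) at t=2.7435
    x: enter (0,3) at t=3.7788 ← occupied
  → r_1 = 3.7788
beam 2: φ=-90°, α=210°
  dir = (cos 210°, sin 210°) = (-0.8660, -0.5000); from cell (4,2)
  next x-line at t=0.7506, next y-line at t=1.2800; Δt_x=1.1547, Δt_y=2.0000
    x: enter (3,2) at t=0.7506
    y: enter (3,1) at t=1.2800 ← occupied
  → r_2 = 1.2800
beam 3: φ=-45°, α=255°
  dir = (cos 255°, sin 255°) = (-0.2588, -0.9659); from cell (4,2)
  next x-line at t=2.5114, next y-line at t=0.6626; Δt_x=3.8637, Δt_y=1.0353
    y: enter (4,1) at t=0.6626
    y: enter (4,0) at t=1.6979 ← occupied
  → r_3 = 1.6979
beam 4: φ=0°, α=300°
  dir = (cos 300°, sin 300°) = (0.5000, -0.8660); from cell (4,2)
  next x-line at t=0.7000, next y-line at t=0.7390; Δt_x=2.0000, Δt_y=1.1547
    x: enter (5,2) at t=0.7000
    y: enter (5,1) at t=0.7390
    y: enter (5,0) at t=1.8937 ← occupied
  → r_4 = 1.8937
beam 5: φ=45°, α=345°
  dir = (cos 345°, sin 345°) = (0.9659, -0.2588); from cell (4,2)
  next x-line at t=0.3623, next y-line at t=2.4728; Δt_x=1.0353, Δt_y=3.8637
    x: enter (5,2) at t=0.3623
    x: enter (6,2) at t=1.3976 ← occupied
  → r_5 = 1.3976
beam 6: φ=90°, α=30°
  dir = (cos 30°, sin 30°) = (0.8660, 0.5000); from cell (4,2)
  next x-line at t=0.4041, next y-line at t=0.7200; Δt_x=1.1547, Δt_y=2.0000
    x: enter (5,2) at t=0.4041
    y: enter (5,3) at t=0.7200
    x: enter (6,3) at t=1.5588 ← occupied
  → r_6 = 1.5588
beam 7: φ=135°, α=75°
  dir = (cos 75°, sin 75°) = (0.2588, 0.9659); from cell (4,2)
  next x-line at t=1.3523, next y-line at t=0.3727; Δt_x=3.8637, Δt_y=1.0353
    y: enter (4,3) at t=0.3727
    x: enter (5,3) at t=1.3523
    y: enter (5,4) at t=1.4080 ← occupied
  → r_7 = 1.4080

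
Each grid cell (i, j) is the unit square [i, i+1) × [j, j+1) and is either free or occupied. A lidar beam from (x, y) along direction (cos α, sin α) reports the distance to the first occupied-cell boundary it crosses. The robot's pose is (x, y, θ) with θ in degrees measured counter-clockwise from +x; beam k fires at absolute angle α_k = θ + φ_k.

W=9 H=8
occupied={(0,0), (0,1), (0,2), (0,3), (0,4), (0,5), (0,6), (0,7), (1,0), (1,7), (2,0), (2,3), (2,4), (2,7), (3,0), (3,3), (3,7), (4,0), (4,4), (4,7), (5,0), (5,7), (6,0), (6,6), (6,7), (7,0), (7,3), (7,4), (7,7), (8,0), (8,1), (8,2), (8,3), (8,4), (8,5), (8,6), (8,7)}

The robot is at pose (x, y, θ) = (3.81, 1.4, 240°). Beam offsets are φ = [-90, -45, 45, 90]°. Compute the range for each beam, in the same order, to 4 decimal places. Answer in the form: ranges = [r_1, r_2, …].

ranges = [3.2447, 1.5455, 0.4141, 0.8000]

beam 1: φ=-90°, α=150°
  dir = (cos 150°, sin 150°) = (-0.8660, 0.5000); from cell (3,1)
  next x-line at t=0.9353, next y-line at t=1.2000; Δt_x=1.1547, Δt_y=2.0000
    x: enter (2,1) at t=0.9353
    y: enter (2,2) at t=1.2000
    x: enter (1,2) at t=2.0900
    y: enter (1,3) at t=3.2000
    x: enter (0,3) at t=3.2447 ← occupied
  → r_1 = 3.2447
beam 2: φ=-45°, α=195°
  dir = (cos 195°, sin 195°) = (-0.9659, -0.2588); from cell (3,1)
  next x-line at t=0.8386, next y-line at t=1.5455; Δt_x=1.0353, Δt_y=3.8637
    x: enter (2,1) at t=0.8386
    y: enter (2,0) at t=1.5455 ← occupied
  → r_2 = 1.5455
beam 3: φ=45°, α=285°
  dir = (cos 285°, sin 285°) = (0.2588, -0.9659); from cell (3,1)
  next x-line at t=0.7341, next y-line at t=0.4141; Δt_x=3.8637, Δt_y=1.0353
    y: enter (3,0) at t=0.4141 ← occupied
  → r_3 = 0.4141
beam 4: φ=90°, α=330°
  dir = (cos 330°, sin 330°) = (0.8660, -0.5000); from cell (3,1)
  next x-line at t=0.2194, next y-line at t=0.8000; Δt_x=1.1547, Δt_y=2.0000
    x: enter (4,1) at t=0.2194
    y: enter (4,0) at t=0.8000 ← occupied
  → r_4 = 0.8000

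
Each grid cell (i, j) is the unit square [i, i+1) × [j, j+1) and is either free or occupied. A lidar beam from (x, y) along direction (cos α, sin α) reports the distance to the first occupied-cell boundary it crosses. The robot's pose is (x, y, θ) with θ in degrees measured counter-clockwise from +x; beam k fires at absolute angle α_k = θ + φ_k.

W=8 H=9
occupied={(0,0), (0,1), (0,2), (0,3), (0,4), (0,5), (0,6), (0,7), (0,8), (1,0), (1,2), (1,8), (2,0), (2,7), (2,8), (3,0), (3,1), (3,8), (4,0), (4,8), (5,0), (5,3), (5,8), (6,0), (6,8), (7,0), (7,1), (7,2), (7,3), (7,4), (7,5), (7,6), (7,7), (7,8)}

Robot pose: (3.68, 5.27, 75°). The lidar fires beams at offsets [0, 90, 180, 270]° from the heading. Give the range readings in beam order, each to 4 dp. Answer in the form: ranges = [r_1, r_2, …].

beam 1: φ=0°, α=75°
  dir = (cos 75°, sin 75°) = (0.2588, 0.9659); from cell (3,5)
  next x-line at t=1.2364, next y-line at t=0.7558; Δt_x=3.8637, Δt_y=1.0353
    y: enter (3,6) at t=0.7558
    x: enter (4,6) at t=1.2364
    y: enter (4,7) at t=1.7910
    y: enter (4,8) at t=2.8263 ← occupied
  → r_1 = 2.8263
beam 2: φ=90°, α=165°
  dir = (cos 165°, sin 165°) = (-0.9659, 0.2588); from cell (3,5)
  next x-line at t=0.7040, next y-line at t=2.8205; Δt_x=1.0353, Δt_y=3.8637
    x: enter (2,5) at t=0.7040
    x: enter (1,5) at t=1.7393
    x: enter (0,5) at t=2.7745 ← occupied
  → r_2 = 2.7745
beam 3: φ=180°, α=255°
  dir = (cos 255°, sin 255°) = (-0.2588, -0.9659); from cell (3,5)
  next x-line at t=2.6273, next y-line at t=0.2795; Δt_x=3.8637, Δt_y=1.0353
    y: enter (3,4) at t=0.2795
    y: enter (3,3) at t=1.3148
    y: enter (3,2) at t=2.3501
    x: enter (2,2) at t=2.6273
    y: enter (2,1) at t=3.3854
    y: enter (2,0) at t=4.4206 ← occupied
  → r_3 = 4.4206
beam 4: φ=270°, α=345°
  dir = (cos 345°, sin 345°) = (0.9659, -0.2588); from cell (3,5)
  next x-line at t=0.3313, next y-line at t=1.0432; Δt_x=1.0353, Δt_y=3.8637
    x: enter (4,5) at t=0.3313
    y: enter (4,4) at t=1.0432
    x: enter (5,4) at t=1.3666
    x: enter (6,4) at t=2.4018
    x: enter (7,4) at t=3.4371 ← occupied
  → r_4 = 3.4371

ranges = [2.8263, 2.7745, 4.4206, 3.4371]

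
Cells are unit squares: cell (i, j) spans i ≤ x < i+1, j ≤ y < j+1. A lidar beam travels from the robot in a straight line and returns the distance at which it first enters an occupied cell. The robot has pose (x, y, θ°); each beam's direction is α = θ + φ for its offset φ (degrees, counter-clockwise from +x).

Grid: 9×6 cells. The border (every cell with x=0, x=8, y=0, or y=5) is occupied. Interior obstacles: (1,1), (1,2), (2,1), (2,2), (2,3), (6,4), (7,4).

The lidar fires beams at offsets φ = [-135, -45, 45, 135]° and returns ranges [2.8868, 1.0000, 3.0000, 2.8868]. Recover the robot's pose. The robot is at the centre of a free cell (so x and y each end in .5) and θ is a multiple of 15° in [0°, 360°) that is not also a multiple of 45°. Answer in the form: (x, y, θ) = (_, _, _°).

(x, y, θ) = (5.5, 3.5, 105°)

The pose lattice has 21·16 = 336 candidates. Test each by forward raycasting.
  (5.5, 4.5, 150°): beam 1 = 0.5176 ≠ 2.8868 ✗
  (6.5, 1.5, 345°): beam 1 = 1.0000 ≠ 2.8868 ✗
  (7.5, 2.5, 165°): beam 1 = 0.5774 ≠ 2.8868 ✗
  (7.5, 2.5, 150°): beam 1 = 0.5176 ≠ 2.8868 ✗
  …
  (5.5, 3.5, 105°): r_1=2.8868, r_2=1.0000, r_3=3.0000, r_4=2.8868 — all match ✓
Unique over the lattice → pose = (5.5, 3.5, 105°).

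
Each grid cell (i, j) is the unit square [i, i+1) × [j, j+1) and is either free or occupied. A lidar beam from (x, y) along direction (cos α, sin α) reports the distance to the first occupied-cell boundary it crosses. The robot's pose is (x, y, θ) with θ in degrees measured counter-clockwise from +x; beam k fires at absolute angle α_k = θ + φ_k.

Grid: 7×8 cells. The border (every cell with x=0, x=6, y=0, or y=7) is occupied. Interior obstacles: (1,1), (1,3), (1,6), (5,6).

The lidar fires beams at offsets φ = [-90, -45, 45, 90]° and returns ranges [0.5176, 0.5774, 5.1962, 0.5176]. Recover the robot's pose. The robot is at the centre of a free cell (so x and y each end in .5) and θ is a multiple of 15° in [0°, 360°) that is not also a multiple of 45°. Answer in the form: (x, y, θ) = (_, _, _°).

Candidates: 26 free-cell centres × 16 headings = 416 poses. Raycast each; keep the one whose scan matches to 4 dp.
  (3.5, 3.5, 120°): beam 1 = 2.8868 ≠ 0.5176 ✗
  (5.5, 2.5, 195°): beam 1 = 4.6587 ≠ 0.5176 ✗
  (5.5, 5.5, 210°): beam 1 = 0.5774 ≠ 0.5176 ✗
  …
  (1.5, 2.5, 345°): r_1=0.5176, r_2=0.5774, r_3=5.1962, r_4=0.5176 — all match ✓
No second candidate reproduces the full scan.

(x, y, θ) = (1.5, 2.5, 345°)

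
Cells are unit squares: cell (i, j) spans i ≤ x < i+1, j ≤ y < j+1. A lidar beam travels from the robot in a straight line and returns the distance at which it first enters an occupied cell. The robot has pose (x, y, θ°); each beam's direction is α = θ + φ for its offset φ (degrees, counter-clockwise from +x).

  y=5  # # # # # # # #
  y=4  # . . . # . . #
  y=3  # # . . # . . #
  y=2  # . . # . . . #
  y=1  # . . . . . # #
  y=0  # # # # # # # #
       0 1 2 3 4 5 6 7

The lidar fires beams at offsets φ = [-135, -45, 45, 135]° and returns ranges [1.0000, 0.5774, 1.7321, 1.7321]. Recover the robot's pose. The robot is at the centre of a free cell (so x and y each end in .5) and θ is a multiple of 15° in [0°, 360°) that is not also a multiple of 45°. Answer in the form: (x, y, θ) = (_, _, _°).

Candidates: 19 free-cell centres × 16 headings = 304 poses. Raycast each; keep the one whose scan matches to 4 dp.
  (4.5, 1.5, 210°): beam 1 = 1.5529 ≠ 1.0000 ✗
  (3.5, 1.5, 15°): beam 1 = 0.5774 ≠ 1.0000 ✗
  (1.5, 1.5, 255°): beam 3 = 0.5774 ≠ 1.7321 ✗
  (5.5, 2.5, 75°): beam 2 = 1.7321 ≠ 0.5774 ✗
  …
  (5.5, 3.5, 255°): r_1=1.0000, r_2=0.5774, r_3=1.7321, r_4=1.7321 — all match ✓
No second candidate reproduces the full scan.

(x, y, θ) = (5.5, 3.5, 255°)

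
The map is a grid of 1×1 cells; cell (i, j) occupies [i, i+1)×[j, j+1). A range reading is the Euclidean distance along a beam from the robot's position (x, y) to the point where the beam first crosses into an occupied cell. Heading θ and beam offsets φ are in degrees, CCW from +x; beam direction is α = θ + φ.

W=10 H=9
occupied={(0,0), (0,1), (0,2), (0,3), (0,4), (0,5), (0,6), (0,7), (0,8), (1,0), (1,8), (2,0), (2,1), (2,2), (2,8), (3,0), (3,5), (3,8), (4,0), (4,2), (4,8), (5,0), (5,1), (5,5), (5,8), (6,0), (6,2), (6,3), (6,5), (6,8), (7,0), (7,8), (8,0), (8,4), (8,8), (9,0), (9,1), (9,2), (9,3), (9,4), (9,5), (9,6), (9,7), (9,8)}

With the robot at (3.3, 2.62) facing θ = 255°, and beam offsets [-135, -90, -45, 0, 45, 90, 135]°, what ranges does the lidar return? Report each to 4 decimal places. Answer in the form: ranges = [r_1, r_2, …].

ranges = [4.6000, 0.3106, 0.3464, 1.1591, 1.8706, 0.7247, 6.5818]

beam 1: φ=-135°, α=120°
  cosα=-0.5000 sinα=0.8660 | (3,2) | tMaxX 0.6000 tMaxY 0.4388 | tΔX 2.0000 tΔY 1.1547
    t=0.4388 [y] (3,3)
    t=0.6000 [x] (2,3)
    t=1.5935 [y] (2,4)
    t=2.6000 [x] (1,4)
    t=2.7482 [y] (1,5)
    t=3.9029 [y] (1,6)
    t=4.6000 [x] (0,6) — stop
  → r_1 = 4.6000
beam 2: φ=-90°, α=165°
  cosα=-0.9659 sinα=0.2588 | (3,2) | tMaxX 0.3106 tMaxY 1.4682 | tΔX 1.0353 tΔY 3.8637
    t=0.3106 [x] (2,2) — stop
  → r_2 = 0.3106
beam 3: φ=-45°, α=210°
  cosα=-0.8660 sinα=-0.5000 | (3,2) | tMaxX 0.3464 tMaxY 1.2400 | tΔX 1.1547 tΔY 2.0000
    t=0.3464 [x] (2,2) — stop
  → r_3 = 0.3464
beam 4: φ=0°, α=255°
  cosα=-0.2588 sinα=-0.9659 | (3,2) | tMaxX 1.1591 tMaxY 0.6419 | tΔX 3.8637 tΔY 1.0353
    t=0.6419 [y] (3,1)
    t=1.1591 [x] (2,1) — stop
  → r_4 = 1.1591
beam 5: φ=45°, α=300°
  cosα=0.5000 sinα=-0.8660 | (3,2) | tMaxX 1.4000 tMaxY 0.7159 | tΔX 2.0000 tΔY 1.1547
    t=0.7159 [y] (3,1)
    t=1.4000 [x] (4,1)
    t=1.8706 [y] (4,0) — stop
  → r_5 = 1.8706
beam 6: φ=90°, α=345°
  cosα=0.9659 sinα=-0.2588 | (3,2) | tMaxX 0.7247 tMaxY 2.3955 | tΔX 1.0353 tΔY 3.8637
    t=0.7247 [x] (4,2) — stop
  → r_6 = 0.7247
beam 7: φ=135°, α=30°
  cosα=0.8660 sinα=0.5000 | (3,2) | tMaxX 0.8083 tMaxY 0.7600 | tΔX 1.1547 tΔY 2.0000
    t=0.7600 [y] (3,3)
    t=0.8083 [x] (4,3)
    t=1.9630 [x] (5,3)
    t=2.7600 [y] (5,4)
    t=3.1177 [x] (6,4)
    t=4.2724 [x] (7,4)
    t=4.7600 [y] (7,5)
    t=5.4271 [x] (8,5)
    t=6.5818 [x] (9,5) — stop
  → r_7 = 6.5818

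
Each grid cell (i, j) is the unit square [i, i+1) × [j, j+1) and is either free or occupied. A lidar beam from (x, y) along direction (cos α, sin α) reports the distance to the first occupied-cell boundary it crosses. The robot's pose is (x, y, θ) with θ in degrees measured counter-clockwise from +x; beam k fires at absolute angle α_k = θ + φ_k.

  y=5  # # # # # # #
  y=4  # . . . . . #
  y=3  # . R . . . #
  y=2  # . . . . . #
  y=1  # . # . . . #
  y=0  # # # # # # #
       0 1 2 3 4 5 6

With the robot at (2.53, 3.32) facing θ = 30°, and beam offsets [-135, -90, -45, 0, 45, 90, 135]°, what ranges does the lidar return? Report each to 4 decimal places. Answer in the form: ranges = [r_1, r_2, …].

beam 1: φ=-135°, α=255°
  cosα=-0.2588 sinα=-0.9659 | (2,3) | tMaxX 2.0478 tMaxY 0.3313 | tΔX 3.8637 tΔY 1.0353
    t=0.3313 [y] (2,2)
    t=1.3666 [y] (2,1) — stop
  → r_1 = 1.3666
beam 2: φ=-90°, α=300°
  cosα=0.5000 sinα=-0.8660 | (2,3) | tMaxX 0.9400 tMaxY 0.3695 | tΔX 2.0000 tΔY 1.1547
    t=0.3695 [y] (2,2)
    t=0.9400 [x] (3,2)
    t=1.5242 [y] (3,1)
    t=2.6789 [y] (3,0) — stop
  → r_2 = 2.6789
beam 3: φ=-45°, α=345°
  cosα=0.9659 sinα=-0.2588 | (2,3) | tMaxX 0.4866 tMaxY 1.2364 | tΔX 1.0353 tΔY 3.8637
    t=0.4866 [x] (3,3)
    t=1.2364 [y] (3,2)
    t=1.5219 [x] (4,2)
    t=2.5571 [x] (5,2)
    t=3.5924 [x] (6,2) — stop
  → r_3 = 3.5924
beam 4: φ=0°, α=30°
  cosα=0.8660 sinα=0.5000 | (2,3) | tMaxX 0.5427 tMaxY 1.3600 | tΔX 1.1547 tΔY 2.0000
    t=0.5427 [x] (3,3)
    t=1.3600 [y] (3,4)
    t=1.6974 [x] (4,4)
    t=2.8521 [x] (5,4)
    t=3.3600 [y] (5,5) — stop
  → r_4 = 3.3600
beam 5: φ=45°, α=75°
  cosα=0.2588 sinα=0.9659 | (2,3) | tMaxX 1.8159 tMaxY 0.7040 | tΔX 3.8637 tΔY 1.0353
    t=0.7040 [y] (2,4)
    t=1.7393 [y] (2,5) — stop
  → r_5 = 1.7393
beam 6: φ=90°, α=120°
  cosα=-0.5000 sinα=0.8660 | (2,3) | tMaxX 1.0600 tMaxY 0.7852 | tΔX 2.0000 tΔY 1.1547
    t=0.7852 [y] (2,4)
    t=1.0600 [x] (1,4)
    t=1.9399 [y] (1,5) — stop
  → r_6 = 1.9399
beam 7: φ=135°, α=165°
  cosα=-0.9659 sinα=0.2588 | (2,3) | tMaxX 0.5487 tMaxY 2.6273 | tΔX 1.0353 tΔY 3.8637
    t=0.5487 [x] (1,3)
    t=1.5840 [x] (0,3) — stop
  → r_7 = 1.5840

ranges = [1.3666, 2.6789, 3.5924, 3.3600, 1.7393, 1.9399, 1.5840]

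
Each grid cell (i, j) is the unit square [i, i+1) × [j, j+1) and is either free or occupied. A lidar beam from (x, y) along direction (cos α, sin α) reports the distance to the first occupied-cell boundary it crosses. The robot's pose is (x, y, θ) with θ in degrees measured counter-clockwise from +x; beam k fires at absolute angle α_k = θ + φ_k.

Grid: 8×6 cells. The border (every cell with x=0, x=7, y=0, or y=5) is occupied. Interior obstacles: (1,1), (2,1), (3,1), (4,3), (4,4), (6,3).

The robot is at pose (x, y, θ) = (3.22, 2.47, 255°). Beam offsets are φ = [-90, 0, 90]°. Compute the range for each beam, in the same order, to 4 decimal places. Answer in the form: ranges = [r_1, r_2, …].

ranges = [2.2983, 0.4866, 3.9133]

beam 1: φ=-90°, α=165°
  dir = (cos 165°, sin 165°) = (-0.9659, 0.2588); from cell (3,2)
  next x-line at t=0.2278, next y-line at t=2.0478; Δt_x=1.0353, Δt_y=3.8637
    x: enter (2,2) at t=0.2278
    x: enter (1,2) at t=1.2630
    y: enter (1,3) at t=2.0478
    x: enter (0,3) at t=2.2983 ← occupied
  → r_1 = 2.2983
beam 2: φ=0°, α=255°
  dir = (cos 255°, sin 255°) = (-0.2588, -0.9659); from cell (3,2)
  next x-line at t=0.8500, next y-line at t=0.4866; Δt_x=3.8637, Δt_y=1.0353
    y: enter (3,1) at t=0.4866 ← occupied
  → r_2 = 0.4866
beam 3: φ=90°, α=345°
  dir = (cos 345°, sin 345°) = (0.9659, -0.2588); from cell (3,2)
  next x-line at t=0.8075, next y-line at t=1.8159; Δt_x=1.0353, Δt_y=3.8637
    x: enter (4,2) at t=0.8075
    y: enter (4,1) at t=1.8159
    x: enter (5,1) at t=1.8428
    x: enter (6,1) at t=2.8781
    x: enter (7,1) at t=3.9133 ← occupied
  → r_3 = 3.9133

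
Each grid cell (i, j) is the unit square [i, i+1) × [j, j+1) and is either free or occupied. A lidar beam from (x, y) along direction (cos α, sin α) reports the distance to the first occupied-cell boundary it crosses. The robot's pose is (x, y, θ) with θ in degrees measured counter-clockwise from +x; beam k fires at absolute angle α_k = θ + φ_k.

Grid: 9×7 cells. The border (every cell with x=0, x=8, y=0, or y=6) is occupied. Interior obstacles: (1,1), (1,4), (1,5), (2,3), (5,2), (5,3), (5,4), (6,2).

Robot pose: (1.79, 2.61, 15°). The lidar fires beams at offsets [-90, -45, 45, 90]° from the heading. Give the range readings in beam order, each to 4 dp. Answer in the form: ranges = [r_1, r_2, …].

beam 1: φ=-90°, α=285°
  cosα=0.2588 sinα=-0.9659 | (1,2) | tMaxX 0.8114 tMaxY 0.6315 | tΔX 3.8637 tΔY 1.0353
    t=0.6315 [y] (1,1) — stop
  → r_1 = 0.6315
beam 2: φ=-45°, α=330°
  cosα=0.8660 sinα=-0.5000 | (1,2) | tMaxX 0.2425 tMaxY 1.2200 | tΔX 1.1547 tΔY 2.0000
    t=0.2425 [x] (2,2)
    t=1.2200 [y] (2,1)
    t=1.3972 [x] (3,1)
    t=2.5519 [x] (4,1)
    t=3.2200 [y] (4,0) — stop
  → r_2 = 3.2200
beam 3: φ=45°, α=60°
  cosα=0.5000 sinα=0.8660 | (1,2) | tMaxX 0.4200 tMaxY 0.4503 | tΔX 2.0000 tΔY 1.1547
    t=0.4200 [x] (2,2)
    t=0.4503 [y] (2,3) — stop
  → r_3 = 0.4503
beam 4: φ=90°, α=105°
  cosα=-0.2588 sinα=0.9659 | (1,2) | tMaxX 3.0523 tMaxY 0.4038 | tΔX 3.8637 tΔY 1.0353
    t=0.4038 [y] (1,3)
    t=1.4390 [y] (1,4) — stop
  → r_4 = 1.4390

ranges = [0.6315, 3.2200, 0.4503, 1.4390]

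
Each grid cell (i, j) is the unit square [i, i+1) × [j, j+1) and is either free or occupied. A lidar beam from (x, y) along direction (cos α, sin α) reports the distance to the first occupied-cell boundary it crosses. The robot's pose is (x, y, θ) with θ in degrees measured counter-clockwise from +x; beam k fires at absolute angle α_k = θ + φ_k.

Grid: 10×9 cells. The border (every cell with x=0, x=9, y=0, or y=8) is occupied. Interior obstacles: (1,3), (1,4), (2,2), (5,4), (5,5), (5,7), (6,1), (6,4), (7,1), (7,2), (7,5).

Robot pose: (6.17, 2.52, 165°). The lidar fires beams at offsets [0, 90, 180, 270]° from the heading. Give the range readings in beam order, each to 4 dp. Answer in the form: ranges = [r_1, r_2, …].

ranges = [4.3171, 0.5383, 0.8593, 1.5322]

beam 1: φ=0°, α=165°
  direction (-0.9659, 0.2588); cell (6,2); t to first gridline: x 0.1760, y 1.8546 (then +1.0353 / +3.8637)
    (5,2) via x @ 0.1760
    (4,2) via x @ 1.2113
    (4,3) via y @ 1.8546
    (3,3) via x @ 2.2465
    (2,3) via x @ 3.2818
    (1,3) via x @ 4.3171  # hit
  → r_1 = 4.3171
beam 2: φ=90°, α=255°
  direction (-0.2588, -0.9659); cell (6,2); t to first gridline: x 0.6568, y 0.5383 (then +3.8637 / +1.0353)
    (6,1) via y @ 0.5383  # hit
  → r_2 = 0.5383
beam 3: φ=180°, α=345°
  direction (0.9659, -0.2588); cell (6,2); t to first gridline: x 0.8593, y 2.0091 (then +1.0353 / +3.8637)
    (7,2) via x @ 0.8593  # hit
  → r_3 = 0.8593
beam 4: φ=270°, α=75°
  direction (0.2588, 0.9659); cell (6,2); t to first gridline: x 3.2069, y 0.4969 (then +3.8637 / +1.0353)
    (6,3) via y @ 0.4969
    (6,4) via y @ 1.5322  # hit
  → r_4 = 1.5322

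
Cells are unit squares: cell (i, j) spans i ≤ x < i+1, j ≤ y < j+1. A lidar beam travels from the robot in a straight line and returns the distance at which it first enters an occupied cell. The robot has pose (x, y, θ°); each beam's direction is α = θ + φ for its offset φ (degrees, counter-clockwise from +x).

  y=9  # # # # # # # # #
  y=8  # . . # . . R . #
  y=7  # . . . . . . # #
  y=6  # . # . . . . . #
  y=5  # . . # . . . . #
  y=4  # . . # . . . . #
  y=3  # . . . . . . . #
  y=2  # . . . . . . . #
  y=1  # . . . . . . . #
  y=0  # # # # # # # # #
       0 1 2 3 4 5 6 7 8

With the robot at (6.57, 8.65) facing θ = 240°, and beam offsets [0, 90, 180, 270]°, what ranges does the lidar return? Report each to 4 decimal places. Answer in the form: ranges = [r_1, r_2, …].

beam 1: φ=0°, α=240°
  cosα=-0.5000 sinα=-0.8660 | (6,8) | tMaxX 1.1400 tMaxY 0.7506 | tΔX 2.0000 tΔY 1.1547
    t=0.7506 [y] (6,7)
    t=1.1400 [x] (5,7)
    t=1.9053 [y] (5,6)
    t=3.0600 [y] (5,5)
    t=3.1400 [x] (4,5)
    t=4.2147 [y] (4,4)
    t=5.1400 [x] (3,4) — stop
  → r_1 = 5.1400
beam 2: φ=90°, α=330°
  cosα=0.8660 sinα=-0.5000 | (6,8) | tMaxX 0.4965 tMaxY 1.3000 | tΔX 1.1547 tΔY 2.0000
    t=0.4965 [x] (7,8)
    t=1.3000 [y] (7,7) — stop
  → r_2 = 1.3000
beam 3: φ=180°, α=60°
  cosα=0.5000 sinα=0.8660 | (6,8) | tMaxX 0.8600 tMaxY 0.4041 | tΔX 2.0000 tΔY 1.1547
    t=0.4041 [y] (6,9) — stop
  → r_3 = 0.4041
beam 4: φ=270°, α=150°
  cosα=-0.8660 sinα=0.5000 | (6,8) | tMaxX 0.6582 tMaxY 0.7000 | tΔX 1.1547 tΔY 2.0000
    t=0.6582 [x] (5,8)
    t=0.7000 [y] (5,9) — stop
  → r_4 = 0.7000

ranges = [5.1400, 1.3000, 0.4041, 0.7000]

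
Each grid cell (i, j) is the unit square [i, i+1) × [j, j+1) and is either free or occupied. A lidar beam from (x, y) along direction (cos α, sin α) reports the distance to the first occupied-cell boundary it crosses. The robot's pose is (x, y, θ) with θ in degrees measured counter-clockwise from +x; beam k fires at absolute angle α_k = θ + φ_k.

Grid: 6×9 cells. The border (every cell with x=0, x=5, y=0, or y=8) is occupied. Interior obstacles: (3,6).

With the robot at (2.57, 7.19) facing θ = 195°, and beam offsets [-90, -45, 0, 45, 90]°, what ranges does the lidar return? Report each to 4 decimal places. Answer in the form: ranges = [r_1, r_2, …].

ranges = [0.8386, 1.6200, 1.6254, 3.1400, 6.4084]

beam 1: φ=-90°, α=105°
  cosα=-0.2588 sinα=0.9659 | (2,7) | tMaxX 2.2023 tMaxY 0.8386 | tΔX 3.8637 tΔY 1.0353
    t=0.8386 [y] (2,8) — stop
  → r_1 = 0.8386
beam 2: φ=-45°, α=150°
  cosα=-0.8660 sinα=0.5000 | (2,7) | tMaxX 0.6582 tMaxY 1.6200 | tΔX 1.1547 tΔY 2.0000
    t=0.6582 [x] (1,7)
    t=1.6200 [y] (1,8) — stop
  → r_2 = 1.6200
beam 3: φ=0°, α=195°
  cosα=-0.9659 sinα=-0.2588 | (2,7) | tMaxX 0.5901 tMaxY 0.7341 | tΔX 1.0353 tΔY 3.8637
    t=0.5901 [x] (1,7)
    t=0.7341 [y] (1,6)
    t=1.6254 [x] (0,6) — stop
  → r_3 = 1.6254
beam 4: φ=45°, α=240°
  cosα=-0.5000 sinα=-0.8660 | (2,7) | tMaxX 1.1400 tMaxY 0.2194 | tΔX 2.0000 tΔY 1.1547
    t=0.2194 [y] (2,6)
    t=1.1400 [x] (1,6)
    t=1.3741 [y] (1,5)
    t=2.5288 [y] (1,4)
    t=3.1400 [x] (0,4) — stop
  → r_4 = 3.1400
beam 5: φ=90°, α=285°
  cosα=0.2588 sinα=-0.9659 | (2,7) | tMaxX 1.6614 tMaxY 0.1967 | tΔX 3.8637 tΔY 1.0353
    t=0.1967 [y] (2,6)
    t=1.2320 [y] (2,5)
    t=1.6614 [x] (3,5)
    t=2.2673 [y] (3,4)
    t=3.3025 [y] (3,3)
    t=4.3378 [y] (3,2)
    t=5.3731 [y] (3,1)
    t=5.5251 [x] (4,1)
    t=6.4084 [y] (4,0) — stop
  → r_5 = 6.4084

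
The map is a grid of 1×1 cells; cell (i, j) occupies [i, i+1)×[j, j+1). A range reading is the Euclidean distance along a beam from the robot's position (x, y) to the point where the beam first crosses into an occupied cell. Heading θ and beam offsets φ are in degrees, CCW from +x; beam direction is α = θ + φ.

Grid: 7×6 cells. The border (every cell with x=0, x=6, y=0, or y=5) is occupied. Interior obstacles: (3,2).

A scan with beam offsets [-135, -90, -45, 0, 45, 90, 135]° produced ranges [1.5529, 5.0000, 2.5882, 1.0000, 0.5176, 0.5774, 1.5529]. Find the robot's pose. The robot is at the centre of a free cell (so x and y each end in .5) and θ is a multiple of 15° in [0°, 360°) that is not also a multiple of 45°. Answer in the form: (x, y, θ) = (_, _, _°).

(x, y, θ) = (1.5, 2.5, 120°)

Enumerate (i+0.5, j+0.5, θ) over the 19 free cells and 16 admissible headings. For each, cast all 7 beams and compare to the given ranges.
  (5.5, 3.5, 15°): beam 1 = 2.8868 ≠ 1.5529 ✗
  (1.5, 4.5, 105°): beam 1 = 5.1962 ≠ 1.5529 ✗
  (2.5, 3.5, 30°): beam 1 = 2.5882 ≠ 1.5529 ✗
  …
  (1.5, 2.5, 120°): r_1=1.5529, r_2=5.0000, r_3=2.5882, r_4=1.0000, r_5=0.5176, r_6=0.5774, r_7=1.5529 — all match ✓
Unique over the lattice → pose = (1.5, 2.5, 120°).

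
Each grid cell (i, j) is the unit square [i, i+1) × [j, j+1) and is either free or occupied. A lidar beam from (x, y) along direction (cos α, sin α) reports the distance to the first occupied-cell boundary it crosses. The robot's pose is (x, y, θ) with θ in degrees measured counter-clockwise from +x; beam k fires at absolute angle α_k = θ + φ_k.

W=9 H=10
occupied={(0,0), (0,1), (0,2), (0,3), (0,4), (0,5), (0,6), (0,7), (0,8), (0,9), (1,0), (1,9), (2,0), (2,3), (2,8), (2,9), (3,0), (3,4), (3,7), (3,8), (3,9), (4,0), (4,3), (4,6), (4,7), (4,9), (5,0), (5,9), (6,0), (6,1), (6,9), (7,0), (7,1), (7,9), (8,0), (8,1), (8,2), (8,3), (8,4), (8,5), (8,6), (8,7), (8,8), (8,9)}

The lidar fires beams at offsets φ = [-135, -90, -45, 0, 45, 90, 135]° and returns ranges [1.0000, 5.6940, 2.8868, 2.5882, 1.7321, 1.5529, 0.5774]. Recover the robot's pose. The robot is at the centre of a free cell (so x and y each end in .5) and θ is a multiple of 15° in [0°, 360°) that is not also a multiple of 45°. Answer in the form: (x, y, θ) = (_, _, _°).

(x, y, θ) = (5.5, 7.5, 15°)

The pose lattice has 46·16 = 736 candidates. Test each by forward raycasting.
  (7.5, 2.5, 300°): beam 1 = 2.5882 ≠ 1.0000 ✗
  (7.5, 3.5, 15°): beam 1 = 1.7321 ≠ 1.0000 ✗
  (3.5, 6.5, 150°): beam 1 = 0.5176 ≠ 1.0000 ✗
  …
  (5.5, 7.5, 15°): r_1=1.0000, r_2=5.6940, r_3=2.8868, r_4=2.5882, r_5=1.7321, r_6=1.5529, r_7=0.5774 — all match ✓
Unique over the lattice → pose = (5.5, 7.5, 15°).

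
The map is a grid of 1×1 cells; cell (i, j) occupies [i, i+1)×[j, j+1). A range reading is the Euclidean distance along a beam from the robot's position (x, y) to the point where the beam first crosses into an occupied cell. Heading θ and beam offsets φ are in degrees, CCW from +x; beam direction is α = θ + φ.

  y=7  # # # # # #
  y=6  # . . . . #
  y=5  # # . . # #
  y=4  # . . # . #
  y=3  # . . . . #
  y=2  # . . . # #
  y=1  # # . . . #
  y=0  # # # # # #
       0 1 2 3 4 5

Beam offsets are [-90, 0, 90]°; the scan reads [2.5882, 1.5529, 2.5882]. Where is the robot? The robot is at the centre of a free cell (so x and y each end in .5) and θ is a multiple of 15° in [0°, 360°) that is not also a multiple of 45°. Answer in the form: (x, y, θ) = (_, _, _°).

(x, y, θ) = (2.5, 4.5, 165°)

Enumerate (i+0.5, j+0.5, θ) over the 19 free cells and 16 admissible headings. For each, cast all 3 beams and compare to the given ranges.
  (1.5, 4.5, 255°): beam 1 = 0.5176 ≠ 2.5882 ✗
  (2.5, 3.5, 15°): beam 2 = 2.5882 ≠ 1.5529 ✗
  (2.5, 2.5, 165°): beam 1 = 1.9319 ≠ 2.5882 ✗
  (3.5, 1.5, 240°): beam 1 = 2.8868 ≠ 2.5882 ✗
  (2.5, 4.5, 240°): beam 1 = 1.0000 ≠ 2.5882 ✗
  …
  (2.5, 4.5, 165°): r_1=2.5882, r_2=1.5529, r_3=2.5882 — all match ✓
No second candidate reproduces the full scan.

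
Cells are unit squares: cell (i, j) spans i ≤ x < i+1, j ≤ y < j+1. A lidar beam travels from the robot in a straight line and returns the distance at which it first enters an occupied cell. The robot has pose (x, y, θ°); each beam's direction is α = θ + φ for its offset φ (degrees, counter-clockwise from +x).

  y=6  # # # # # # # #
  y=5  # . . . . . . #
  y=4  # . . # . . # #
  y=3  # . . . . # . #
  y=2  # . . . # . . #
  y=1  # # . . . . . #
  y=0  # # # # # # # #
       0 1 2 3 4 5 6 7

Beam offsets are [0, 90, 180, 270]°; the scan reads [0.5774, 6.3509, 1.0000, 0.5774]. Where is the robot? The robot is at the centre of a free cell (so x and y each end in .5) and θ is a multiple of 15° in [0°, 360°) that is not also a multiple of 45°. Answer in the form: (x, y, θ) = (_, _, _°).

(x, y, θ) = (1.5, 2.5, 300°)

Enumerate (i+0.5, j+0.5, θ) over the 25 free cells and 16 admissible headings. For each, cast all 4 beams and compare to the given ranges.
  (1.5, 5.5, 15°): beam 1 = 1.9319 ≠ 0.5774 ✗
  (5.5, 5.5, 120°): beam 2 = 1.7321 ≠ 6.3509 ✗
  (5.5, 2.5, 30°): beam 1 = 1.7321 ≠ 0.5774 ✗
  …
  (1.5, 2.5, 300°): r_1=0.5774, r_2=6.3509, r_3=1.0000, r_4=0.5774 — all match ✓
Only this pose fits every beam.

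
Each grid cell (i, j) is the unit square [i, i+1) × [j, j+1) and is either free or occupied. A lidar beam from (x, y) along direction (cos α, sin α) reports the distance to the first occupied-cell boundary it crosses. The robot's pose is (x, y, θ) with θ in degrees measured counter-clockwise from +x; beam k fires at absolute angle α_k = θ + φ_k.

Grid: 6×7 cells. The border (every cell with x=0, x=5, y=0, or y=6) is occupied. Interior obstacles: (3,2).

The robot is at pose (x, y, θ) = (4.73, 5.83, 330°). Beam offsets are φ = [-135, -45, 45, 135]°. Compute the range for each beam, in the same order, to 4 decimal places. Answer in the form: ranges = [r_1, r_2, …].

ranges = [3.8616, 1.0432, 0.2795, 0.1760]

beam 1: φ=-135°, α=195°
  direction (-0.9659, -0.2588); cell (4,5); t to first gridline: x 0.7558, y 3.2069 (then +1.0353 / +3.8637)
    (3,5) via x @ 0.7558
    (2,5) via x @ 1.7910
    (1,5) via x @ 2.8263
    (1,4) via y @ 3.2069
    (0,4) via x @ 3.8616  # hit
  → r_1 = 3.8616
beam 2: φ=-45°, α=285°
  direction (0.2588, -0.9659); cell (4,5); t to first gridline: x 1.0432, y 0.8593 (then +3.8637 / +1.0353)
    (4,4) via y @ 0.8593
    (5,4) via x @ 1.0432  # hit
  → r_2 = 1.0432
beam 3: φ=45°, α=15°
  direction (0.9659, 0.2588); cell (4,5); t to first gridline: x 0.2795, y 0.6568 (then +1.0353 / +3.8637)
    (5,5) via x @ 0.2795  # hit
  → r_3 = 0.2795
beam 4: φ=135°, α=105°
  direction (-0.2588, 0.9659); cell (4,5); t to first gridline: x 2.8205, y 0.1760 (then +3.8637 / +1.0353)
    (4,6) via y @ 0.1760  # hit
  → r_4 = 0.1760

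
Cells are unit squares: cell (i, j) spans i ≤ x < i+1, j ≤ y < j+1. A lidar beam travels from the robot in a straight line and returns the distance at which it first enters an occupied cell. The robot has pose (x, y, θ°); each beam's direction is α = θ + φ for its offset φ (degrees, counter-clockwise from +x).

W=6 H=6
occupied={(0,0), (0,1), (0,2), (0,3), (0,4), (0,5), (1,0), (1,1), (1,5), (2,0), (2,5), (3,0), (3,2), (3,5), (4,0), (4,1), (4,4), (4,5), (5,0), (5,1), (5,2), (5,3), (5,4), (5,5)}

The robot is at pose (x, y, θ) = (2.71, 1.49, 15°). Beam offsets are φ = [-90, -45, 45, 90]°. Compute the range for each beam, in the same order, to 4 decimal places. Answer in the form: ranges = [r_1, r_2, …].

beam 1: φ=-90°, α=285°
  d=(0.2588,-0.9659)  start (2,1)  tX=1.1205 tY=0.5073  stride 1/|dx|=3.8637 1/|dy|=1.0353
    cross y-line → (2,0), t=0.5073 (wall)
  → r_1 = 0.5073
beam 2: φ=-45°, α=330°
  d=(0.8660,-0.5000)  start (2,1)  tX=0.3349 tY=0.9800  stride 1/|dx|=1.1547 1/|dy|=2.0000
    cross x-line → (3,1), t=0.3349
    cross y-line → (3,0), t=0.9800 (wall)
  → r_2 = 0.9800
beam 3: φ=45°, α=60°
  d=(0.5000,0.8660)  start (2,1)  tX=0.5800 tY=0.5889  stride 1/|dx|=2.0000 1/|dy|=1.1547
    cross x-line → (3,1), t=0.5800
    cross y-line → (3,2), t=0.5889 (wall)
  → r_3 = 0.5889
beam 4: φ=90°, α=105°
  d=(-0.2588,0.9659)  start (2,1)  tX=2.7432 tY=0.5280  stride 1/|dx|=3.8637 1/|dy|=1.0353
    cross y-line → (2,2), t=0.5280
    cross y-line → (2,3), t=1.5633
    cross y-line → (2,4), t=2.5985
    cross x-line → (1,4), t=2.7432
    cross y-line → (1,5), t=3.6338 (wall)
  → r_4 = 3.6338

ranges = [0.5073, 0.9800, 0.5889, 3.6338]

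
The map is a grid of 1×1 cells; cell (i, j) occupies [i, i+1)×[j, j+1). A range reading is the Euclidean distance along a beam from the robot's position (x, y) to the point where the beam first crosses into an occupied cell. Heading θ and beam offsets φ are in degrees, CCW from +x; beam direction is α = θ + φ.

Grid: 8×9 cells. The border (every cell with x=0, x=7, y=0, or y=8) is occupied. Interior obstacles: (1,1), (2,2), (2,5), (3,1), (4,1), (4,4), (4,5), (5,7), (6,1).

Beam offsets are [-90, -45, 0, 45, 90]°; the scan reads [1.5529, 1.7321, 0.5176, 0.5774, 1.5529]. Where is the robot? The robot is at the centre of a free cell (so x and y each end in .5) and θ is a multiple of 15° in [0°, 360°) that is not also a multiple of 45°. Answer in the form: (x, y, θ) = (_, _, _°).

(x, y, θ) = (2.5, 4.5, 75°)

Enumerate (i+0.5, j+0.5, θ) over the 33 free cells and 16 admissible headings. For each, cast all 5 beams and compare to the given ranges.
  (3.5, 4.5, 330°): beam 1 = 1.7321 ≠ 1.5529 ✗
  (4.5, 7.5, 60°): beam 1 = 0.5774 ≠ 1.5529 ✗
  (1.5, 6.5, 15°): beam 1 = 3.6235 ≠ 1.5529 ✗
  …
  (2.5, 4.5, 75°): r_1=1.5529, r_2=1.7321, r_3=0.5176, r_4=0.5774, r_5=1.5529 — all match ✓
Unique over the lattice → pose = (2.5, 4.5, 75°).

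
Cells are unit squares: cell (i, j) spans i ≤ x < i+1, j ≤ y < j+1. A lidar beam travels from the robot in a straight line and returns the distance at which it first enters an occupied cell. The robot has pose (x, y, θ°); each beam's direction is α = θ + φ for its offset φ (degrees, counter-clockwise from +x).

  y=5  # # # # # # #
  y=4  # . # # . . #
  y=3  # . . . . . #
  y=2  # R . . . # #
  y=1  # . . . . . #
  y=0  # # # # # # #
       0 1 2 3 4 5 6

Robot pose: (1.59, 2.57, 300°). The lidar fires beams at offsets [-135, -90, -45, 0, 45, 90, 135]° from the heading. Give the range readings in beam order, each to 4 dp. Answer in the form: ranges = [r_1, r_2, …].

ranges = [0.6108, 0.6813, 1.6254, 1.8129, 4.5656, 4.8600, 1.5841]

beam 1: φ=-135°, α=165°
  cosα=-0.9659 sinα=0.2588 | (1,2) | tMaxX 0.6108 tMaxY 1.6614 | tΔX 1.0353 tΔY 3.8637
    t=0.6108 [x] (0,2) — stop
  → r_1 = 0.6108
beam 2: φ=-90°, α=210°
  cosα=-0.8660 sinα=-0.5000 | (1,2) | tMaxX 0.6813 tMaxY 1.1400 | tΔX 1.1547 tΔY 2.0000
    t=0.6813 [x] (0,2) — stop
  → r_2 = 0.6813
beam 3: φ=-45°, α=255°
  cosα=-0.2588 sinα=-0.9659 | (1,2) | tMaxX 2.2796 tMaxY 0.5901 | tΔX 3.8637 tΔY 1.0353
    t=0.5901 [y] (1,1)
    t=1.6254 [y] (1,0) — stop
  → r_3 = 1.6254
beam 4: φ=0°, α=300°
  cosα=0.5000 sinα=-0.8660 | (1,2) | tMaxX 0.8200 tMaxY 0.6582 | tΔX 2.0000 tΔY 1.1547
    t=0.6582 [y] (1,1)
    t=0.8200 [x] (2,1)
    t=1.8129 [y] (2,0) — stop
  → r_4 = 1.8129
beam 5: φ=45°, α=345°
  cosα=0.9659 sinα=-0.2588 | (1,2) | tMaxX 0.4245 tMaxY 2.2023 | tΔX 1.0353 tΔY 3.8637
    t=0.4245 [x] (2,2)
    t=1.4597 [x] (3,2)
    t=2.2023 [y] (3,1)
    t=2.4950 [x] (4,1)
    t=3.5303 [x] (5,1)
    t=4.5656 [x] (6,1) — stop
  → r_5 = 4.5656
beam 6: φ=90°, α=30°
  cosα=0.8660 sinα=0.5000 | (1,2) | tMaxX 0.4734 tMaxY 0.8600 | tΔX 1.1547 tΔY 2.0000
    t=0.4734 [x] (2,2)
    t=0.8600 [y] (2,3)
    t=1.6281 [x] (3,3)
    t=2.7828 [x] (4,3)
    t=2.8600 [y] (4,4)
    t=3.9375 [x] (5,4)
    t=4.8600 [y] (5,5) — stop
  → r_6 = 4.8600
beam 7: φ=135°, α=75°
  cosα=0.2588 sinα=0.9659 | (1,2) | tMaxX 1.5841 tMaxY 0.4452 | tΔX 3.8637 tΔY 1.0353
    t=0.4452 [y] (1,3)
    t=1.4804 [y] (1,4)
    t=1.5841 [x] (2,4) — stop
  → r_7 = 1.5841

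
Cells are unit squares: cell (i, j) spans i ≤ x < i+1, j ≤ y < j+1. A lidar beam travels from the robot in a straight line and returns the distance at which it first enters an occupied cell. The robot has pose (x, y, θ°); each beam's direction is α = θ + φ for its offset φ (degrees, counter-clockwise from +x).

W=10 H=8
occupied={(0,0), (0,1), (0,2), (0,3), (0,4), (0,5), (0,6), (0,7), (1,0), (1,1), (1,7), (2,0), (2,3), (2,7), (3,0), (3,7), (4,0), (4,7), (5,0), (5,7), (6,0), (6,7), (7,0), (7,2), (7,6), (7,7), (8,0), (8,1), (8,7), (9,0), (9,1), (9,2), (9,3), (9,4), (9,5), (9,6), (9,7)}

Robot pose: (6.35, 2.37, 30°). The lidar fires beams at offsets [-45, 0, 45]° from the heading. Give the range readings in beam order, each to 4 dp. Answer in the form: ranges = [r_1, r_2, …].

ranges = [0.6729, 0.7506, 3.7581]

beam 1: φ=-45°, α=345°
  dir = (cos 345°, sin 345°) = (0.9659, -0.2588); from cell (6,2)
  next x-line at t=0.6729, next y-line at t=1.4296; Δt_x=1.0353, Δt_y=3.8637
    x: enter (7,2) at t=0.6729 ← occupied
  → r_1 = 0.6729
beam 2: φ=0°, α=30°
  dir = (cos 30°, sin 30°) = (0.8660, 0.5000); from cell (6,2)
  next x-line at t=0.7506, next y-line at t=1.2600; Δt_x=1.1547, Δt_y=2.0000
    x: enter (7,2) at t=0.7506 ← occupied
  → r_2 = 0.7506
beam 3: φ=45°, α=75°
  dir = (cos 75°, sin 75°) = (0.2588, 0.9659); from cell (6,2)
  next x-line at t=2.5114, next y-line at t=0.6522; Δt_x=3.8637, Δt_y=1.0353
    y: enter (6,3) at t=0.6522
    y: enter (6,4) at t=1.6875
    x: enter (7,4) at t=2.5114
    y: enter (7,5) at t=2.7228
    y: enter (7,6) at t=3.7581 ← occupied
  → r_3 = 3.7581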